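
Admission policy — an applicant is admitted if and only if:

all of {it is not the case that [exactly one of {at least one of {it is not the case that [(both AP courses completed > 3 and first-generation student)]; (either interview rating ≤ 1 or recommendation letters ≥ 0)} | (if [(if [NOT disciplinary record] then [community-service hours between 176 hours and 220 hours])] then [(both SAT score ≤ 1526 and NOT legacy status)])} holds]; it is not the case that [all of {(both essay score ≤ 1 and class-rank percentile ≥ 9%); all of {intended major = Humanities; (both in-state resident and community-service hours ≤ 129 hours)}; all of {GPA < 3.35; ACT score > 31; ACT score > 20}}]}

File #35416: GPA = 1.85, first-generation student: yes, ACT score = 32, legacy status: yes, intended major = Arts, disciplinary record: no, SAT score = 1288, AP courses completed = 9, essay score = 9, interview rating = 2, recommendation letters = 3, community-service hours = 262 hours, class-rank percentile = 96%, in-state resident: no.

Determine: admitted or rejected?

Atomic conditions:
  AP courses completed > 3: 9 > 3 is true
  first-generation student: yes → true
  interview rating ≤ 1: 2 ≤ 1 is false
  recommendation letters ≥ 0: 3 ≥ 0 is true
  NOT disciplinary record: no → true
  community-service hours between 176 hours and 220 hours: 262 in [176, 220] is false
  SAT score ≤ 1526: 1288 ≤ 1526 is true
  NOT legacy status: yes → false
  essay score ≤ 1: 9 ≤ 1 is false
  class-rank percentile ≥ 9%: 96 ≥ 9 is true
  intended major = Humanities: Arts == Humanities is false
  in-state resident: no → false
  community-service hours ≤ 129 hours: 262 ≤ 129 is false
  GPA < 3.35: 1.85 < 3.35 is true
  ACT score > 31: 32 > 31 is true
  ACT score > 20: 32 > 20 is true
Combine:
[1.1.1.1.1] true AND true = true
[1.1.1.1] NOT true = false
[1.1.1.2] false OR true = true
[1.1.1] false OR true = true
[1.1.2.1] true → false = false
[1.1.2.2] true AND false = false
[1.1.2] false → false (antecedent false ⇒ implication holds) = true
[1.1] exactly-one(true, true) = false
[1] NOT false = true
[2.1.1] false AND true = false
[2.1.2.2] false AND false = false
[2.1.2] false AND false = false
[2.1.3] true AND true AND true = true
[2.1] false AND false AND true = false
[2] NOT false = true
[root] true AND true = true
Overall: true → admitted

Admitted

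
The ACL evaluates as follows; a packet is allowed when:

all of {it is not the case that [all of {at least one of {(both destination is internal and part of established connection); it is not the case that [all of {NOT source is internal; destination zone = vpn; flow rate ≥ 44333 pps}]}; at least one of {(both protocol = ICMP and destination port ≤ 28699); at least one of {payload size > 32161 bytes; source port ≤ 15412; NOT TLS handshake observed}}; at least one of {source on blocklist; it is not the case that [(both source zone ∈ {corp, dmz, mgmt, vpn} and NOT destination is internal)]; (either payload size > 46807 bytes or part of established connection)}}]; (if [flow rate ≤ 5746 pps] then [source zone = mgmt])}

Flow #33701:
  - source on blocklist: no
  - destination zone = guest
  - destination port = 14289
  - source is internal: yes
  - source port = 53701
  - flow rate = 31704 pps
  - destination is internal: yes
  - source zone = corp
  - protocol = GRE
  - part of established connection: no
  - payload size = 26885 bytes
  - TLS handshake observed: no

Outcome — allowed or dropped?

Dropped

Atomic conditions:
  destination is internal: yes → true
  part of established connection: no → false
  NOT source is internal: yes → false
  destination zone = vpn: guest == vpn is false
  flow rate ≥ 44333 pps: 31704 ≥ 44333 is false
  protocol = ICMP: GRE == ICMP is false
  destination port ≤ 28699: 14289 ≤ 28699 is true
  payload size > 32161 bytes: 26885 > 32161 is false
  source port ≤ 15412: 53701 ≤ 15412 is false
  NOT TLS handshake observed: no → true
  source on blocklist: no → false
  source zone ∈ {corp, dmz, mgmt, vpn}: corp is in the set → true
  NOT destination is internal: yes → false
  payload size > 46807 bytes: 26885 > 46807 is false
  flow rate ≤ 5746 pps: 31704 ≤ 5746 is false
  source zone = mgmt: corp == mgmt is false
Combine:
[1.1.1.1] true AND false = false
[1.1.1.2.1] false AND false AND false = false
[1.1.1.2] NOT false = true
[1.1.1] false OR true = true
[1.1.2.1] false AND true = false
[1.1.2.2] false OR false OR true = true
[1.1.2] false OR true = true
[1.1.3.2.1] true AND false = false
[1.1.3.2] NOT false = true
[1.1.3.3] false OR false = false
[1.1.3] false OR true OR false = true
[1.1] true AND true AND true = true
[1] NOT true = false
[2] false → false (antecedent false ⇒ implication holds) = true
[root] false AND true = false
Overall: false → dropped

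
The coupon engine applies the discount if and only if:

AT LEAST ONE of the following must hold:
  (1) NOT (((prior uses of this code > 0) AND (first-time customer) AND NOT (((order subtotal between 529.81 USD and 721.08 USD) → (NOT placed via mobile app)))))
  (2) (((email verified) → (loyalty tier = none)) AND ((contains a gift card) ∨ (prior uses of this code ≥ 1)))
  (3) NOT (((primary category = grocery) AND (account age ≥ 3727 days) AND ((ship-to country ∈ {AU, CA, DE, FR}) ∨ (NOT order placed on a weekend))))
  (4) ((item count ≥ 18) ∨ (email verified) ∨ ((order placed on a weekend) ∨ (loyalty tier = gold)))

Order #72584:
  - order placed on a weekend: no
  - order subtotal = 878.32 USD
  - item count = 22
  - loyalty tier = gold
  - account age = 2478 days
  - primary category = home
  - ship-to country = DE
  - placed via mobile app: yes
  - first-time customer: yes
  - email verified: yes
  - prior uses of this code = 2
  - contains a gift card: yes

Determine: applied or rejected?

Atomic conditions:
  prior uses of this code > 0: 2 > 0 is true
  first-time customer: yes → true
  order subtotal between 529.81 USD and 721.08 USD: 878.32 in [529.81, 721.08] is false
  NOT placed via mobile app: yes → false
  email verified: yes → true
  loyalty tier = none: gold == none is false
  contains a gift card: yes → true
  prior uses of this code ≥ 1: 2 ≥ 1 is true
  primary category = grocery: home == grocery is false
  account age ≥ 3727 days: 2478 ≥ 3727 is false
  ship-to country ∈ {AU, CA, DE, FR}: DE is in the set → true
  NOT order placed on a weekend: no → true
  item count ≥ 18: 22 ≥ 18 is true
  order placed on a weekend: no → false
  loyalty tier = gold: gold == gold is true
Combine:
[1.1.3.1] false → false (antecedent false ⇒ implication holds) = true
[1.1.3] NOT true = false
[1.1] true AND true AND false = false
[1] NOT false = true
[2.1] true → false = false
[2.2] true OR true = true
[2] false AND true = false
[3.1.3] true OR true = true
[3.1] false AND false AND true = false
[3] NOT false = true
[4.3] false OR true = true
[4] true OR true OR true = true
[root] true OR false OR true OR true = true
Overall: true → applied

Applied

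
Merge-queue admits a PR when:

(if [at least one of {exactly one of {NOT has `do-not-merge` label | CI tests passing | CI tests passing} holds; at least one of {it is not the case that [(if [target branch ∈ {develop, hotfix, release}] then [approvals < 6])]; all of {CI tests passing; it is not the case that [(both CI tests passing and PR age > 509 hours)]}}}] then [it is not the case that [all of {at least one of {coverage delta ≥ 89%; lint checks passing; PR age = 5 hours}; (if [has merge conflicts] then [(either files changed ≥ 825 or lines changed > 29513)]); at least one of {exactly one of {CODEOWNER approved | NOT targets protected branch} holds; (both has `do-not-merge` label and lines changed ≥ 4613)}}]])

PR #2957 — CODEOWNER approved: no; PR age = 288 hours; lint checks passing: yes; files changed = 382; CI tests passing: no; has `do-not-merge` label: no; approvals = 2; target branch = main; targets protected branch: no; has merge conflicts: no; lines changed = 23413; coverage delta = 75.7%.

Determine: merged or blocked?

Blocked

Atomic conditions:
  NOT has `do-not-merge` label: no → true
  CI tests passing: no → false
  target branch ∈ {develop, hotfix, release}: main is not in the set → false
  approvals < 6: 2 < 6 is true
  PR age > 509 hours: 288 > 509 is false
  coverage delta ≥ 89%: 75.7 ≥ 89 is false
  lint checks passing: yes → true
  PR age = 5 hours: 288 == 5 is false
  has merge conflicts: no → false
  files changed ≥ 825: 382 ≥ 825 is false
  lines changed > 29513: 23413 > 29513 is false
  CODEOWNER approved: no → false
  NOT targets protected branch: no → true
  has `do-not-merge` label: no → false
  lines changed ≥ 4613: 23413 ≥ 4613 is true
Combine:
[1.1] exactly-one(true, false, false) = true
[1.2.1.1] false → true (antecedent false ⇒ implication holds) = true
[1.2.1] NOT true = false
[1.2.2.2.1] false AND false = false
[1.2.2.2] NOT false = true
[1.2.2] false AND true = false
[1.2] false OR false = false
[1] true OR false = true
[2.1.1] false OR true OR false = true
[2.1.2.2] false OR false = false
[2.1.2] false → false (antecedent false ⇒ implication holds) = true
[2.1.3.1] exactly-one(false, true) = true
[2.1.3.2] false AND true = false
[2.1.3] true OR false = true
[2.1] true AND true AND true = true
[2] NOT true = false
[root] true → false = false
Overall: false → blocked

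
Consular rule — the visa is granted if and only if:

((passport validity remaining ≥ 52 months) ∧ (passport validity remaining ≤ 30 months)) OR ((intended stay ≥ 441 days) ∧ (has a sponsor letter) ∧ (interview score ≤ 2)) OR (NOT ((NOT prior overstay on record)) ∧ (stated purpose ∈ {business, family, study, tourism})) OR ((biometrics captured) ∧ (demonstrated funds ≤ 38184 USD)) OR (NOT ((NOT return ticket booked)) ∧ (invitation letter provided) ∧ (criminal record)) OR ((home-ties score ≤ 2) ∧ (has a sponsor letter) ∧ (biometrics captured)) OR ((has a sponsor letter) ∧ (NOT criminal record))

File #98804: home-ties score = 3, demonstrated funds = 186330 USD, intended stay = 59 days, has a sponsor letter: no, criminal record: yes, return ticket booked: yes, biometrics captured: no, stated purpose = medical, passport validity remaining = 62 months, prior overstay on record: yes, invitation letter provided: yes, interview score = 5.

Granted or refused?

Atomic conditions:
  passport validity remaining ≥ 52 months: 62 ≥ 52 is true
  passport validity remaining ≤ 30 months: 62 ≤ 30 is false
  intended stay ≥ 441 days: 59 ≥ 441 is false
  has a sponsor letter: no → false
  interview score ≤ 2: 5 ≤ 2 is false
  NOT prior overstay on record: yes → false
  stated purpose ∈ {business, family, study, tourism}: medical is not in the set → false
  biometrics captured: no → false
  demonstrated funds ≤ 38184 USD: 186330 ≤ 38184 is false
  NOT return ticket booked: yes → false
  invitation letter provided: yes → true
  criminal record: yes → true
  home-ties score ≤ 2: 3 ≤ 2 is false
  NOT criminal record: yes → false
Combine:
[1] true AND false = false
[2] false AND false AND false = false
[3.1] NOT false = true
[3] true AND false = false
[4] false AND false = false
[5.1] NOT false = true
[5] true AND true AND true = true
[6] false AND false AND false = false
[7] false AND false = false
[root] false OR false OR false OR false OR true OR false OR false = true
Overall: true → granted

Granted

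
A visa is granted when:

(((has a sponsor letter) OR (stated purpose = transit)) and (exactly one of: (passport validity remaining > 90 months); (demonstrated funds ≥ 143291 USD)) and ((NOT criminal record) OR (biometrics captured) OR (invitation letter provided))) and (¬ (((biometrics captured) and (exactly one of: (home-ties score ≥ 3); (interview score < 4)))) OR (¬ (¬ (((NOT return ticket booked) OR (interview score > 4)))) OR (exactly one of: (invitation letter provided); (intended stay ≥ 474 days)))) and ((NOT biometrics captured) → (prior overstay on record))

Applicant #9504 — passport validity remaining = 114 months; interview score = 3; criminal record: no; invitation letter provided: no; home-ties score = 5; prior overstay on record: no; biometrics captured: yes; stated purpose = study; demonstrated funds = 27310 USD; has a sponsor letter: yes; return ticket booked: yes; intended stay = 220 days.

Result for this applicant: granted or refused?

Atomic conditions:
  has a sponsor letter: yes → true
  stated purpose = transit: study == transit is false
  passport validity remaining > 90 months: 114 > 90 is true
  demonstrated funds ≥ 143291 USD: 27310 ≥ 143291 is false
  NOT criminal record: no → true
  biometrics captured: yes → true
  invitation letter provided: no → false
  home-ties score ≥ 3: 5 ≥ 3 is true
  interview score < 4: 3 < 4 is true
  NOT return ticket booked: yes → false
  interview score > 4: 3 > 4 is false
  intended stay ≥ 474 days: 220 ≥ 474 is false
  NOT biometrics captured: yes → false
  prior overstay on record: no → false
Combine:
[1.1] true OR false = true
[1.2] exactly-one(true, false) = true
[1.3] true OR true OR false = true
[1] true AND true AND true = true
[2.1.1.2] exactly-one(true, true) = false
[2.1.1] true AND false = false
[2.1] NOT false = true
[2.2.1.1.1] false OR false = false
[2.2.1.1] NOT false = true
[2.2.1] NOT true = false
[2.2.2] exactly-one(false, false) = false
[2.2] false OR false = false
[2] true OR false = true
[3] false → false (antecedent false ⇒ implication holds) = true
[root] true AND true AND true = true
Overall: true → granted

Granted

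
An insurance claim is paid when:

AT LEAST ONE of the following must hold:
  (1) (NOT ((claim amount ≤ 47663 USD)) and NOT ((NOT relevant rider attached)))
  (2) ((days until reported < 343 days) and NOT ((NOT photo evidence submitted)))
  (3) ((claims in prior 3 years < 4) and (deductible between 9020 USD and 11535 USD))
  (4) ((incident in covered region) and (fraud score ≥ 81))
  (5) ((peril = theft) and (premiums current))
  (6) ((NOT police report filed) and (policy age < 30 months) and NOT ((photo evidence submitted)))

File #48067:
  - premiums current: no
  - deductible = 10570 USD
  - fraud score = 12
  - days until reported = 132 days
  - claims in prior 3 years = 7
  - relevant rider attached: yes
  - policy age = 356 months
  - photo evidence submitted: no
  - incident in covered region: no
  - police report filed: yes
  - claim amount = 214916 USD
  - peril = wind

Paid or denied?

Atomic conditions:
  claim amount ≤ 47663 USD: 214916 ≤ 47663 is false
  NOT relevant rider attached: yes → false
  days until reported < 343 days: 132 < 343 is true
  NOT photo evidence submitted: no → true
  claims in prior 3 years < 4: 7 < 4 is false
  deductible between 9020 USD and 11535 USD: 10570 in [9020, 11535] is true
  incident in covered region: no → false
  fraud score ≥ 81: 12 ≥ 81 is false
  peril = theft: wind == theft is false
  premiums current: no → false
  NOT police report filed: yes → false
  policy age < 30 months: 356 < 30 is false
  photo evidence submitted: no → false
Combine:
[1.1] NOT false = true
[1.2] NOT false = true
[1] true AND true = true
[2.2] NOT true = false
[2] true AND false = false
[3] false AND true = false
[4] false AND false = false
[5] false AND false = false
[6.3] NOT false = true
[6] false AND false AND true = false
[root] true OR false OR false OR false OR false OR false = true
Overall: true → paid

Paid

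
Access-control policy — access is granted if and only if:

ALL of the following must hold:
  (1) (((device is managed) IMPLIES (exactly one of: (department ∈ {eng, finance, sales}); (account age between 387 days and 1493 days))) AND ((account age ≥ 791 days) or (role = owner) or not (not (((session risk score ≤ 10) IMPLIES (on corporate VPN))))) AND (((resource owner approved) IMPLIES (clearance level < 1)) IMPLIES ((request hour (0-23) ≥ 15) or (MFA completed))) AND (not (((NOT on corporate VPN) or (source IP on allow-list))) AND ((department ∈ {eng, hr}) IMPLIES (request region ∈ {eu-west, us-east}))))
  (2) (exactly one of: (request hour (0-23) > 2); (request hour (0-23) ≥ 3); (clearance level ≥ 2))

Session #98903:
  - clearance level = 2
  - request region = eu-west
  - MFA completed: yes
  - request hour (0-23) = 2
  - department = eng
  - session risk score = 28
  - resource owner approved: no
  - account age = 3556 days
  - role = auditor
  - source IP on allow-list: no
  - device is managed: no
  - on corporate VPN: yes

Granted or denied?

Atomic conditions:
  device is managed: no → false
  department ∈ {eng, finance, sales}: eng is in the set → true
  account age between 387 days and 1493 days: 3556 in [387, 1493] is false
  account age ≥ 791 days: 3556 ≥ 791 is true
  role = owner: auditor == owner is false
  session risk score ≤ 10: 28 ≤ 10 is false
  on corporate VPN: yes → true
  resource owner approved: no → false
  clearance level < 1: 2 < 1 is false
  request hour (0-23) ≥ 15: 2 ≥ 15 is false
  MFA completed: yes → true
  NOT on corporate VPN: yes → false
  source IP on allow-list: no → false
  department ∈ {eng, hr}: eng is in the set → true
  request region ∈ {eu-west, us-east}: eu-west is in the set → true
  request hour (0-23) > 2: 2 > 2 is false
  request hour (0-23) ≥ 3: 2 ≥ 3 is false
  clearance level ≥ 2: 2 ≥ 2 is true
Combine:
[1.1.2] exactly-one(true, false) = true
[1.1] false → true (antecedent false ⇒ implication holds) = true
[1.2.3.1.1] false → true (antecedent false ⇒ implication holds) = true
[1.2.3.1] NOT true = false
[1.2.3] NOT false = true
[1.2] true OR false OR true = true
[1.3.1] false → false (antecedent false ⇒ implication holds) = true
[1.3.2] false OR true = true
[1.3] true → true = true
[1.4.1.1] false OR false = false
[1.4.1] NOT false = true
[1.4.2] true → true = true
[1.4] true AND true = true
[1] true AND true AND true AND true = true
[2] exactly-one(false, false, true) = true
[root] true AND true = true
Overall: true → granted

Granted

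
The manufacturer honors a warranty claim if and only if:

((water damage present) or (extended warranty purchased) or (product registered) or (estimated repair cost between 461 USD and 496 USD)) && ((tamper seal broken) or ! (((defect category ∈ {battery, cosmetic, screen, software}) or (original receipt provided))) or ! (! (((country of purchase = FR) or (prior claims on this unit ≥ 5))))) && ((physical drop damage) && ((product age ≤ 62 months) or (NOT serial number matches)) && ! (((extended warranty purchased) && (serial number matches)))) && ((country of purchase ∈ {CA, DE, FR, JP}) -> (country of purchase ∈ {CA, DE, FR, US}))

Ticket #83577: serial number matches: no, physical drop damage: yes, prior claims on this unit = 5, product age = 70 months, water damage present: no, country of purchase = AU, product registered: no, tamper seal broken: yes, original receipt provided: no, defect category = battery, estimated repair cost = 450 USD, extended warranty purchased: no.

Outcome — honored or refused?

Atomic conditions:
  water damage present: no → false
  extended warranty purchased: no → false
  product registered: no → false
  estimated repair cost between 461 USD and 496 USD: 450 in [461, 496] is false
  tamper seal broken: yes → true
  defect category ∈ {battery, cosmetic, screen, software}: battery is in the set → true
  original receipt provided: no → false
  country of purchase = FR: AU == FR is false
  prior claims on this unit ≥ 5: 5 ≥ 5 is true
  physical drop damage: yes → true
  product age ≤ 62 months: 70 ≤ 62 is false
  NOT serial number matches: no → true
  serial number matches: no → false
  country of purchase ∈ {CA, DE, FR, JP}: AU is not in the set → false
  country of purchase ∈ {CA, DE, FR, US}: AU is not in the set → false
Combine:
[1] false OR false OR false OR false = false
[2.2.1] true OR false = true
[2.2] NOT true = false
[2.3.1.1] false OR true = true
[2.3.1] NOT true = false
[2.3] NOT false = true
[2] true OR false OR true = true
[3.2] false OR true = true
[3.3.1] false AND false = false
[3.3] NOT false = true
[3] true AND true AND true = true
[4] false → false (antecedent false ⇒ implication holds) = true
[root] false AND true AND true AND true = false
Overall: false → refused

Refused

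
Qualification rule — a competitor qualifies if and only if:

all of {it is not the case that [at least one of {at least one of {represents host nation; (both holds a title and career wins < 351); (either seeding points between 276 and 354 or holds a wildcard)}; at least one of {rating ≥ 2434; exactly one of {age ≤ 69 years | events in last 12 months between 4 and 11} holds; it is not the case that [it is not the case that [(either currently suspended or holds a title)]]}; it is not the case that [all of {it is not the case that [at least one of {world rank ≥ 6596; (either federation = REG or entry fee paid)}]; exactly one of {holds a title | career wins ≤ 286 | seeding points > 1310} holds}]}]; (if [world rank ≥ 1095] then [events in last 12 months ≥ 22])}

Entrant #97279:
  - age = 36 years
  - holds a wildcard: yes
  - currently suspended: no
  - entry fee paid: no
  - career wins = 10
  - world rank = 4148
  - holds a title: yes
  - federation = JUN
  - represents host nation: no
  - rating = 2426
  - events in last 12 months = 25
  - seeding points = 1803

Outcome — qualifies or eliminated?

Eliminated

Atomic conditions:
  represents host nation: no → false
  holds a title: yes → true
  career wins < 351: 10 < 351 is true
  seeding points between 276 and 354: 1803 in [276, 354] is false
  holds a wildcard: yes → true
  rating ≥ 2434: 2426 ≥ 2434 is false
  age ≤ 69 years: 36 ≤ 69 is true
  events in last 12 months between 4 and 11: 25 in [4, 11] is false
  currently suspended: no → false
  world rank ≥ 6596: 4148 ≥ 6596 is false
  federation = REG: JUN == REG is false
  entry fee paid: no → false
  career wins ≤ 286: 10 ≤ 286 is true
  seeding points > 1310: 1803 > 1310 is true
  world rank ≥ 1095: 4148 ≥ 1095 is true
  events in last 12 months ≥ 22: 25 ≥ 22 is true
Combine:
[1.1.1.2] true AND true = true
[1.1.1.3] false OR true = true
[1.1.1] false OR true OR true = true
[1.1.2.2] exactly-one(true, false) = true
[1.1.2.3.1.1] false OR true = true
[1.1.2.3.1] NOT true = false
[1.1.2.3] NOT false = true
[1.1.2] false OR true OR true = true
[1.1.3.1.1.1.2] false OR false = false
[1.1.3.1.1.1] false OR false = false
[1.1.3.1.1] NOT false = true
[1.1.3.1.2] exactly-one(true, true, true) = false
[1.1.3.1] true AND false = false
[1.1.3] NOT false = true
[1.1] true OR true OR true = true
[1] NOT true = false
[2] true → true = true
[root] false AND true = false
Overall: false → eliminated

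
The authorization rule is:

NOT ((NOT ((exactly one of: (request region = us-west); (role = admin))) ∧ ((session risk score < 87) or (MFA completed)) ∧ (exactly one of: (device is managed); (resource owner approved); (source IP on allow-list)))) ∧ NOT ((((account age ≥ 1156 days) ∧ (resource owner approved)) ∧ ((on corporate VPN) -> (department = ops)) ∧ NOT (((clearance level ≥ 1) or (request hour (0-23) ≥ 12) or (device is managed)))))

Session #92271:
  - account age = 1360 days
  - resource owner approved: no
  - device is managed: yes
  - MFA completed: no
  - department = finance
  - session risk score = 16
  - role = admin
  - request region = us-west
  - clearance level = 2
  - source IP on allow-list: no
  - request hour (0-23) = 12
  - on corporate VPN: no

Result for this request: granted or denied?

Denied

Atomic conditions:
  request region = us-west: us-west == us-west is true
  role = admin: admin == admin is true
  session risk score < 87: 16 < 87 is true
  MFA completed: no → false
  device is managed: yes → true
  resource owner approved: no → false
  source IP on allow-list: no → false
  account age ≥ 1156 days: 1360 ≥ 1156 is true
  on corporate VPN: no → false
  department = ops: finance == ops is false
  clearance level ≥ 1: 2 ≥ 1 is true
  request hour (0-23) ≥ 12: 12 ≥ 12 is true
Combine:
[1.1.1.1] exactly-one(true, true) = false
[1.1.1] NOT false = true
[1.1.2] true OR false = true
[1.1.3] exactly-one(true, false, false) = true
[1.1] true AND true AND true = true
[1] NOT true = false
[2.1.1] true AND false = false
[2.1.2] false → false (antecedent false ⇒ implication holds) = true
[2.1.3.1] true OR true OR true = true
[2.1.3] NOT true = false
[2.1] false AND true AND false = false
[2] NOT false = true
[root] false AND true = false
Overall: false → denied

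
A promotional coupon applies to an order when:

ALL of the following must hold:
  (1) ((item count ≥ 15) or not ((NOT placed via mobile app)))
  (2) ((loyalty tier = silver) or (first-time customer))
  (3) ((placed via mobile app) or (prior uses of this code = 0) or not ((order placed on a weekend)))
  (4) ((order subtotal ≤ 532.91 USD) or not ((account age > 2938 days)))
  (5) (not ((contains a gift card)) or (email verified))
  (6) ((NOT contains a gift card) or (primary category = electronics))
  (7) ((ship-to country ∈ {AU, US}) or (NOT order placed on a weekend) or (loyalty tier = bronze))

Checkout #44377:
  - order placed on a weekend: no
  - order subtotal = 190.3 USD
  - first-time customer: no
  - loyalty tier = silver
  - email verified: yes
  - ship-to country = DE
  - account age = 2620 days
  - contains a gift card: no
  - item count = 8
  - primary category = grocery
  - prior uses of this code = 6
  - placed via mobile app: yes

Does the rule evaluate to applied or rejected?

Atomic conditions:
  item count ≥ 15: 8 ≥ 15 is false
  NOT placed via mobile app: yes → false
  loyalty tier = silver: silver == silver is true
  first-time customer: no → false
  placed via mobile app: yes → true
  prior uses of this code = 0: 6 == 0 is false
  order placed on a weekend: no → false
  order subtotal ≤ 532.91 USD: 190.3 ≤ 532.91 is true
  account age > 2938 days: 2620 > 2938 is false
  contains a gift card: no → false
  email verified: yes → true
  NOT contains a gift card: no → true
  primary category = electronics: grocery == electronics is false
  ship-to country ∈ {AU, US}: DE is not in the set → false
  NOT order placed on a weekend: no → true
  loyalty tier = bronze: silver == bronze is false
Combine:
[1.2] NOT false = true
[1] false OR true = true
[2] true OR false = true
[3.3] NOT false = true
[3] true OR false OR true = true
[4.2] NOT false = true
[4] true OR true = true
[5.1] NOT false = true
[5] true OR true = true
[6] true OR false = true
[7] false OR true OR false = true
[root] true AND true AND true AND true AND true AND true AND true = true
Overall: true → applied

Applied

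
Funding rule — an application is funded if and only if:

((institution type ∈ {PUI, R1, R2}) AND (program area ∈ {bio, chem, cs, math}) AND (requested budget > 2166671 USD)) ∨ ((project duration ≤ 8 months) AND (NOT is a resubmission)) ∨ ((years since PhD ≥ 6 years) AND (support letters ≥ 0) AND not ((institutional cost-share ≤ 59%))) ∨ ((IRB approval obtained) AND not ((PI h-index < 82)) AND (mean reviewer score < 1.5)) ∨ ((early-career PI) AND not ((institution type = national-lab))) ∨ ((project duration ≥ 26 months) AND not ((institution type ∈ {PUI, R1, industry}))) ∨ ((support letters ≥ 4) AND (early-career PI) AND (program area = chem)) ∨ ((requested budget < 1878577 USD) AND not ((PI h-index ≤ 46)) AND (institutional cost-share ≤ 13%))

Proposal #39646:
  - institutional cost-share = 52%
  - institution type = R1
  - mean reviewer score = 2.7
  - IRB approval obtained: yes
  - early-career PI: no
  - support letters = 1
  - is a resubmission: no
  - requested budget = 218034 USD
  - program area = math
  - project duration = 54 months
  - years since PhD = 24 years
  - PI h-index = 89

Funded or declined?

Declined

Atomic conditions:
  institution type ∈ {PUI, R1, R2}: R1 is in the set → true
  program area ∈ {bio, chem, cs, math}: math is in the set → true
  requested budget > 2166671 USD: 218034 > 2166671 is false
  project duration ≤ 8 months: 54 ≤ 8 is false
  NOT is a resubmission: no → true
  years since PhD ≥ 6 years: 24 ≥ 6 is true
  support letters ≥ 0: 1 ≥ 0 is true
  institutional cost-share ≤ 59%: 52 ≤ 59 is true
  IRB approval obtained: yes → true
  PI h-index < 82: 89 < 82 is false
  mean reviewer score < 1.5: 2.7 < 1.5 is false
  early-career PI: no → false
  institution type = national-lab: R1 == national-lab is false
  project duration ≥ 26 months: 54 ≥ 26 is true
  institution type ∈ {PUI, R1, industry}: R1 is in the set → true
  support letters ≥ 4: 1 ≥ 4 is false
  program area = chem: math == chem is false
  requested budget < 1878577 USD: 218034 < 1878577 is true
  PI h-index ≤ 46: 89 ≤ 46 is false
  institutional cost-share ≤ 13%: 52 ≤ 13 is false
Combine:
[1] true AND true AND false = false
[2] false AND true = false
[3.3] NOT true = false
[3] true AND true AND false = false
[4.2] NOT false = true
[4] true AND true AND false = false
[5.2] NOT false = true
[5] false AND true = false
[6.2] NOT true = false
[6] true AND false = false
[7] false AND false AND false = false
[8.2] NOT false = true
[8] true AND true AND false = false
[root] false OR false OR false OR false OR false OR false OR false OR false = false
Overall: false → declined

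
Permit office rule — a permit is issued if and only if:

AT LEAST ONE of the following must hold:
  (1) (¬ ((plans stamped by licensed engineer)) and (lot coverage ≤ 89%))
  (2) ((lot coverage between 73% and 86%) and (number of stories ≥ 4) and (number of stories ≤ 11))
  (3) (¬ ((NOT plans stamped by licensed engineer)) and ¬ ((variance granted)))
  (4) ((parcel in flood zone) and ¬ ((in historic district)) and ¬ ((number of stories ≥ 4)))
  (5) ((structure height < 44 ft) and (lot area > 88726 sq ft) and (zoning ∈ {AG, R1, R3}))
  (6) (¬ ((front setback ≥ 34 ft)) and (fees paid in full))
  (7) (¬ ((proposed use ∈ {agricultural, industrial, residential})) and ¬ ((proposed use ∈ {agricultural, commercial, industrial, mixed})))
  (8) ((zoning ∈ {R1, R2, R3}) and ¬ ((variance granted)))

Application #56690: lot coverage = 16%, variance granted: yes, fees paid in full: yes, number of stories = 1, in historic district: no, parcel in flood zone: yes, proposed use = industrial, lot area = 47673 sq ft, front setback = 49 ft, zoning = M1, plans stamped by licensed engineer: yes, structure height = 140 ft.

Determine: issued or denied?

Issued

Atomic conditions:
  plans stamped by licensed engineer: yes → true
  lot coverage ≤ 89%: 16 ≤ 89 is true
  lot coverage between 73% and 86%: 16 in [73, 86] is false
  number of stories ≥ 4: 1 ≥ 4 is false
  number of stories ≤ 11: 1 ≤ 11 is true
  NOT plans stamped by licensed engineer: yes → false
  variance granted: yes → true
  parcel in flood zone: yes → true
  in historic district: no → false
  structure height < 44 ft: 140 < 44 is false
  lot area > 88726 sq ft: 47673 > 88726 is false
  zoning ∈ {AG, R1, R3}: M1 is not in the set → false
  front setback ≥ 34 ft: 49 ≥ 34 is true
  fees paid in full: yes → true
  proposed use ∈ {agricultural, industrial, residential}: industrial is in the set → true
  proposed use ∈ {agricultural, commercial, industrial, mixed}: industrial is in the set → true
  zoning ∈ {R1, R2, R3}: M1 is not in the set → false
Combine:
[1.1] NOT true = false
[1] false AND true = false
[2] false AND false AND true = false
[3.1] NOT false = true
[3.2] NOT true = false
[3] true AND false = false
[4.2] NOT false = true
[4.3] NOT false = true
[4] true AND true AND true = true
[5] false AND false AND false = false
[6.1] NOT true = false
[6] false AND true = false
[7.1] NOT true = false
[7.2] NOT true = false
[7] false AND false = false
[8.2] NOT true = false
[8] false AND false = false
[root] false OR false OR false OR true OR false OR false OR false OR false = true
Overall: true → issued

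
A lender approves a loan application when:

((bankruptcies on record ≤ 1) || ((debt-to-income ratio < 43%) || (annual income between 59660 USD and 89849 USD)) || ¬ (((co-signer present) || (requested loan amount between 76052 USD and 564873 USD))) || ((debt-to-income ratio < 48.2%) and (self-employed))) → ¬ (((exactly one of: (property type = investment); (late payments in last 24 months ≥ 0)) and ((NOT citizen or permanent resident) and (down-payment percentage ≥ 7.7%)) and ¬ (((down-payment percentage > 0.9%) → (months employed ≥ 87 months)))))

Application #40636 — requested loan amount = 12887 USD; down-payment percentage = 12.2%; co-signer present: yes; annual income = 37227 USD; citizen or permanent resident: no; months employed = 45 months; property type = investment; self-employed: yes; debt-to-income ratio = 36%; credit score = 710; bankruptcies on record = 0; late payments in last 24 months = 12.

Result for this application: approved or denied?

Approved

Atomic conditions:
  bankruptcies on record ≤ 1: 0 ≤ 1 is true
  debt-to-income ratio < 43%: 36 < 43 is true
  annual income between 59660 USD and 89849 USD: 37227 in [59660, 89849] is false
  co-signer present: yes → true
  requested loan amount between 76052 USD and 564873 USD: 12887 in [76052, 564873] is false
  debt-to-income ratio < 48.2%: 36 < 48.2 is true
  self-employed: yes → true
  property type = investment: investment == investment is true
  late payments in last 24 months ≥ 0: 12 ≥ 0 is true
  NOT citizen or permanent resident: no → true
  down-payment percentage ≥ 7.7%: 12.2 ≥ 7.7 is true
  down-payment percentage > 0.9%: 12.2 > 0.9 is true
  months employed ≥ 87 months: 45 ≥ 87 is false
Combine:
[1.2] true OR false = true
[1.3.1] true OR false = true
[1.3] NOT true = false
[1.4] true AND true = true
[1] true OR true OR false OR true = true
[2.1.1] exactly-one(true, true) = false
[2.1.2] true AND true = true
[2.1.3.1] true → false = false
[2.1.3] NOT false = true
[2.1] false AND true AND true = false
[2] NOT false = true
[root] true → true = true
Overall: true → approved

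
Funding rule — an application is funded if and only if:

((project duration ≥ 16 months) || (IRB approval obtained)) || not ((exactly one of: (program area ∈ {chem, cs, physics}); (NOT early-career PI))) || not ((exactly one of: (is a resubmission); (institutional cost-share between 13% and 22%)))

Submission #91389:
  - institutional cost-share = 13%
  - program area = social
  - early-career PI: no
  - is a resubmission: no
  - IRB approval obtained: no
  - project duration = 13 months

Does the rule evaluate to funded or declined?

Atomic conditions:
  project duration ≥ 16 months: 13 ≥ 16 is false
  IRB approval obtained: no → false
  program area ∈ {chem, cs, physics}: social is not in the set → false
  NOT early-career PI: no → true
  is a resubmission: no → false
  institutional cost-share between 13% and 22%: 13 in [13, 22] is true
Combine:
[1] false OR false = false
[2.1] exactly-one(false, true) = true
[2] NOT true = false
[3.1] exactly-one(false, true) = true
[3] NOT true = false
[root] false OR false OR false = false
Overall: false → declined

Declined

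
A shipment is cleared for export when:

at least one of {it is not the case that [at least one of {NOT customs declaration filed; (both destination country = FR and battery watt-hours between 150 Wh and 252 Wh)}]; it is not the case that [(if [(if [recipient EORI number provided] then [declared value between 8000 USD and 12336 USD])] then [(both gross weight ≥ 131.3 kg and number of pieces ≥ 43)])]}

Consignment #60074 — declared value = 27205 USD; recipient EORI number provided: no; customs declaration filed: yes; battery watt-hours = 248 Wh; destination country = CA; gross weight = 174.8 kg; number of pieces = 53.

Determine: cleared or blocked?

Cleared

Atomic conditions:
  NOT customs declaration filed: yes → false
  destination country = FR: CA == FR is false
  battery watt-hours between 150 Wh and 252 Wh: 248 in [150, 252] is true
  recipient EORI number provided: no → false
  declared value between 8000 USD and 12336 USD: 27205 in [8000, 12336] is false
  gross weight ≥ 131.3 kg: 174.8 ≥ 131.3 is true
  number of pieces ≥ 43: 53 ≥ 43 is true
Combine:
[1.1.2] false AND true = false
[1.1] false OR false = false
[1] NOT false = true
[2.1.1] false → false (antecedent false ⇒ implication holds) = true
[2.1.2] true AND true = true
[2.1] true → true = true
[2] NOT true = false
[root] true OR false = true
Overall: true → cleared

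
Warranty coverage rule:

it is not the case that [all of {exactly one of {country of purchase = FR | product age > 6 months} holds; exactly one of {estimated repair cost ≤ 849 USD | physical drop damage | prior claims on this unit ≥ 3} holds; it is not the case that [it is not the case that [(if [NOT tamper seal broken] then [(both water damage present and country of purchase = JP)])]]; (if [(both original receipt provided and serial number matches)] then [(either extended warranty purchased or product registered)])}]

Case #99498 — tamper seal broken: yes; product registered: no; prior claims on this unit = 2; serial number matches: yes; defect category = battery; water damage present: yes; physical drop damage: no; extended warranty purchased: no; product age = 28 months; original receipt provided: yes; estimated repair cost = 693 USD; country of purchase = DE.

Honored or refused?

Honored

Atomic conditions:
  country of purchase = FR: DE == FR is false
  product age > 6 months: 28 > 6 is true
  estimated repair cost ≤ 849 USD: 693 ≤ 849 is true
  physical drop damage: no → false
  prior claims on this unit ≥ 3: 2 ≥ 3 is false
  NOT tamper seal broken: yes → false
  water damage present: yes → true
  country of purchase = JP: DE == JP is false
  original receipt provided: yes → true
  serial number matches: yes → true
  extended warranty purchased: no → false
  product registered: no → false
Combine:
[1.1] exactly-one(false, true) = true
[1.2] exactly-one(true, false, false) = true
[1.3.1.1.2] true AND false = false
[1.3.1.1] false → false (antecedent false ⇒ implication holds) = true
[1.3.1] NOT true = false
[1.3] NOT false = true
[1.4.1] true AND true = true
[1.4.2] false OR false = false
[1.4] true → false = false
[1] true AND true AND true AND false = false
[root] NOT false = true
Overall: true → honored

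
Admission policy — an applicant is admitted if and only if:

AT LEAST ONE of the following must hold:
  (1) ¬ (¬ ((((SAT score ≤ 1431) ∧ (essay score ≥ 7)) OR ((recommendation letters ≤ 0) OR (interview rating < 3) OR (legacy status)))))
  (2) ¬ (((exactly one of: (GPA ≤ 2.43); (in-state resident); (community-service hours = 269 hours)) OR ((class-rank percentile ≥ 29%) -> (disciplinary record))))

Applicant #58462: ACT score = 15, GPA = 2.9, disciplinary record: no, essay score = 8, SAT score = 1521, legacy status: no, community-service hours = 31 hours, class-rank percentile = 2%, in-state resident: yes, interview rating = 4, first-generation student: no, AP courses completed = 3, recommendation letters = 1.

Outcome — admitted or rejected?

Rejected

Atomic conditions:
  SAT score ≤ 1431: 1521 ≤ 1431 is false
  essay score ≥ 7: 8 ≥ 7 is true
  recommendation letters ≤ 0: 1 ≤ 0 is false
  interview rating < 3: 4 < 3 is false
  legacy status: no → false
  GPA ≤ 2.43: 2.9 ≤ 2.43 is false
  in-state resident: yes → true
  community-service hours = 269 hours: 31 == 269 is false
  class-rank percentile ≥ 29%: 2 ≥ 29 is false
  disciplinary record: no → false
Combine:
[1.1.1.1] false AND true = false
[1.1.1.2] false OR false OR false = false
[1.1.1] false OR false = false
[1.1] NOT false = true
[1] NOT true = false
[2.1.1] exactly-one(false, true, false) = true
[2.1.2] false → false (antecedent false ⇒ implication holds) = true
[2.1] true OR true = true
[2] NOT true = false
[root] false OR false = false
Overall: false → rejected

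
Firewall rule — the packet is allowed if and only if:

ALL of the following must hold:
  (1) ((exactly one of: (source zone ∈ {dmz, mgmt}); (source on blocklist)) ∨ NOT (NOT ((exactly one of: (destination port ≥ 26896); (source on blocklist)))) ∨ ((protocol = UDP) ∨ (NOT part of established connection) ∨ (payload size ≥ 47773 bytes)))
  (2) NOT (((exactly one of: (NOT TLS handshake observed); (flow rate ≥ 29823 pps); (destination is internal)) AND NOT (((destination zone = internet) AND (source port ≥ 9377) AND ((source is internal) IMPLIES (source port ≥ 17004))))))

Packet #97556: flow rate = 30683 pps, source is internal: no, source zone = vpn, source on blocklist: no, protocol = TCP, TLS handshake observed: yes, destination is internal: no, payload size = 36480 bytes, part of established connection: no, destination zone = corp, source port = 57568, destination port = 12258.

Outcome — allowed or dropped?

Atomic conditions:
  source zone ∈ {dmz, mgmt}: vpn is not in the set → false
  source on blocklist: no → false
  destination port ≥ 26896: 12258 ≥ 26896 is false
  protocol = UDP: TCP == UDP is false
  NOT part of established connection: no → true
  payload size ≥ 47773 bytes: 36480 ≥ 47773 is false
  NOT TLS handshake observed: yes → false
  flow rate ≥ 29823 pps: 30683 ≥ 29823 is true
  destination is internal: no → false
  destination zone = internet: corp == internet is false
  source port ≥ 9377: 57568 ≥ 9377 is true
  source is internal: no → false
  source port ≥ 17004: 57568 ≥ 17004 is true
Combine:
[1.1] exactly-one(false, false) = false
[1.2.1.1] exactly-one(false, false) = false
[1.2.1] NOT false = true
[1.2] NOT true = false
[1.3] false OR true OR false = true
[1] false OR false OR true = true
[2.1.1] exactly-one(false, true, false) = true
[2.1.2.1.3] false → true (antecedent false ⇒ implication holds) = true
[2.1.2.1] false AND true AND true = false
[2.1.2] NOT false = true
[2.1] true AND true = true
[2] NOT true = false
[root] true AND false = false
Overall: false → dropped

Dropped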